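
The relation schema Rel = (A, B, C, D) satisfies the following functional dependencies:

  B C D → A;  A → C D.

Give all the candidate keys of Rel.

{A, B}⁺: A→CD adds C, D → {A, B, C, D}. Minimal: {B}⁺ = {B}; {A}⁺ = {A, C, D} — none reach the full schema.
{B, C, D}⁺: BCD→A adds A → {A, B, C, D}. Minimal: {C, D}⁺ = {C, D}; {B, D}⁺ = {B, D}; {B, C}⁺ = {B, C} — none reach the full schema.
Any other superkey contains one of these as a subset, so there are no further candidate keys.

(A, B); (B, C, D)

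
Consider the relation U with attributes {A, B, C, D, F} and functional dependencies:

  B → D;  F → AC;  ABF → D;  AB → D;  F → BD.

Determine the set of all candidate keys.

(F)

Attribute F never appears on the right-hand side of any dependency, so F must belong to every candidate key.
{F}⁺ = {A, B, C, D, F}, which is all of the schema, so {F} is the only candidate key.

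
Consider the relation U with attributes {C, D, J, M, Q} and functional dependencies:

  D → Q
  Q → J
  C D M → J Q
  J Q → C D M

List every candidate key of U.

{D}⁺: D→Q adds Q; Q→J adds J; JQ→CDM adds C, M → {C, D, J, M, Q}.
{Q}⁺: Q→J adds J; JQ→CDM adds C, D, M → {C, D, J, M, Q}.

{D}, {Q}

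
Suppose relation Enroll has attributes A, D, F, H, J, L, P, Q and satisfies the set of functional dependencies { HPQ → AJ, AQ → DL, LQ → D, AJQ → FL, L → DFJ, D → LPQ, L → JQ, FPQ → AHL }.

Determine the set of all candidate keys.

{D}⁺: D→LPQ adds L, P, Q; L→JQ adds J; L→DFJ adds F; FPQ→AHL adds A, H → {A, D, F, H, J, L, P, Q}.
{L}⁺: L→DFJ adds D, F, J; D→LPQ adds P, Q; FPQ→AHL adds A, H → {A, D, F, H, J, L, P, Q}.
{A, Q}⁺: AQ→DL adds D, L; L→DFJ adds F, J; D→LPQ adds P; FPQ→AHL adds H → {A, D, F, H, J, L, P, Q}. Minimal: {Q}⁺ = {Q}; {A}⁺ = {A} — none reach the full schema.
{F, P, Q}⁺: FPQ→AHL adds A, H, L; HPQ→AJ adds J; AQ→DL adds D → {A, D, F, H, J, L, P, Q}. Minimal: {P, Q}⁺ = {P, Q}; {F, Q}⁺ = {F, Q}; {F, P}⁺ = {F, P} — none reach the full schema.
{H, P, Q}⁺: HPQ→AJ adds A, J; AQ→DL adds D, L; AJQ→FL adds F → {A, D, F, H, J, L, P, Q}. Minimal: {P, Q}⁺ = {P, Q}; {H, Q}⁺ = {H, Q}; {H, P}⁺ = {H, P} — none reach the full schema.
Any other superkey contains one of these as a subset, so there are no further candidate keys.

{D}, {L}, {A, Q}, {F, P, Q}, {H, P, Q}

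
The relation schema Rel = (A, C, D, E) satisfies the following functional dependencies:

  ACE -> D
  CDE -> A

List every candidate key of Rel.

Attributes C, E never appear on any right-hand side, so every candidate key must contain {C, E}.
{C, E}⁺ = {C, E}, which is not all of the schema, so we must add further attributes.
{A, C, E}⁺: ACE→D adds D → {A, C, D, E}. Minimal: {C, E}⁺ = {C, E}; {A, E}⁺ = {A, E}; {A, C}⁺ = {A, C} — none reach the full schema.
{C, D, E}⁺: CDE→A adds A → {A, C, D, E}. Minimal: {D, E}⁺ = {D, E}; {C, E}⁺ = {C, E}; {C, D}⁺ = {C, D} — none reach the full schema.
Any other superkey contains one of these as a subset, so there are no further candidate keys.

{A, C, E}, {C, D, E}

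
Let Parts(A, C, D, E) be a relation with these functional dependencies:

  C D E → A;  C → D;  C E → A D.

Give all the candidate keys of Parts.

Attributes C, E never appear on any right-hand side, so every candidate key must contain {C, E}.
{C, E}⁺ = {A, C, D, E}, which is all of the schema, so {C, E} is the only candidate key.

CE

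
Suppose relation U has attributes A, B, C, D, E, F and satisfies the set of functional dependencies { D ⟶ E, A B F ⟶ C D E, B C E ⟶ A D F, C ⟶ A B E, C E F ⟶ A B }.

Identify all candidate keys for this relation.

{C}⁺: C→ABE adds A, B, E; BCE→ADF adds D, F → {A, B, C, D, E, F}.
{A, B, F}⁺: ABF→CDE adds C, D, E → {A, B, C, D, E, F}.
Any other superkey contains one of these as a subset, so there are no further candidate keys.

(C); (A, B, F)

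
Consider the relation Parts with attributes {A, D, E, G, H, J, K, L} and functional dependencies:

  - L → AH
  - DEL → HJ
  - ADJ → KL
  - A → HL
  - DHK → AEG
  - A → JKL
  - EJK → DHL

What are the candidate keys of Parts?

{A, D}⁺: A→HL adds H, L; A→JKL adds J, K; DHK→AEG adds E, G → {A, D, E, G, H, J, K, L}. Minimal: {D}⁺ = {D}; {A}⁺ = {A, H, J, K, L} — none reach the full schema.
{A, E}⁺: A→HL adds H, L; A→JKL adds J, K; EJK→DHL adds D; DHK→AEG adds G → {A, D, E, G, H, J, K, L}. Minimal: {E}⁺ = {E}; {A}⁺ = {A, H, J, K, L} — none reach the full schema.
{D, L}⁺: L→AH adds A, H; A→JKL adds J, K; DHK→AEG adds E, G → {A, D, E, G, H, J, K, L}. Minimal: {L}⁺ = {A, H, J, K, L}; {D}⁺ = {D} — none reach the full schema.
{E, L}⁺: L→AH adds A, H; A→JKL adds J, K; EJK→DHL adds D; DHK→AEG adds G → {A, D, E, G, H, J, K, L}. Minimal: {L}⁺ = {A, H, J, K, L}; {E}⁺ = {E} — none reach the full schema.
{D, H, K}⁺: DHK→AEG adds A, E, G; A→JKL adds J, L → {A, D, E, G, H, J, K, L}. Minimal: {H, K}⁺ = {H, K}; {D, K}⁺ = {D, K}; {D, H}⁺ = {D, H} — none reach the full schema.
{E, J, K}⁺: EJK→DHL adds D, H, L; L→AH adds A; DHK→AEG adds G → {A, D, E, G, H, J, K, L}. Minimal: {J, K}⁺ = {J, K}; {E, K}⁺ = {E, K}; {E, J}⁺ = {E, J} — none reach the full schema.
Any other superkey contains one of these as a subset, so there are no further candidate keys.

AD, AE, DL, EL, DHK, EJK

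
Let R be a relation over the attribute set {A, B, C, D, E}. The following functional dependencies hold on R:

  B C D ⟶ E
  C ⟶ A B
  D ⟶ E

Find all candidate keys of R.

Attributes C, D never appear on any right-hand side, so every candidate key must contain {C, D}.
{C, D}⁺ = {A, B, C, D, E}, which is all of the schema, so {C, D} is the only candidate key.

{C, D}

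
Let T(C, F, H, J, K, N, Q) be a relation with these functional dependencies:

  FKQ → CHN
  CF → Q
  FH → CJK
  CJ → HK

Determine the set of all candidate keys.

Attribute F never appears on the right-hand side of any dependency, so F must belong to every candidate key.
{F}⁺ = {F}, which is not all of the schema, so we must add further attributes.
{F, H}⁺: FH→CJK adds C, J, K; CF→Q adds Q; FKQ→CHN adds N → {C, F, H, J, K, N, Q}. Minimal: {H}⁺ = {H}; {F}⁺ = {F} — none reach the full schema.
{C, F, J}⁺: CF→Q adds Q; CJ→HK adds H, K; FKQ→CHN adds N → {C, F, H, J, K, N, Q}. Minimal: {F, J}⁺ = {F, J}; {C, J}⁺ = {C, H, J, K}; {C, F}⁺ = {C, F, Q} — none reach the full schema.
{C, F, K}⁺: CF→Q adds Q; FKQ→CHN adds H, N; FH→CJK adds J → {C, F, H, J, K, N, Q}. Minimal: {F, K}⁺ = {F, K}; {C, K}⁺ = {C, K}; {C, F}⁺ = {C, F, Q} — none reach the full schema.
{F, K, Q}⁺: FKQ→CHN adds C, H, N; FH→CJK adds J → {C, F, H, J, K, N, Q}. Minimal: {K, Q}⁺ = {K, Q}; {F, Q}⁺ = {F, Q}; {F, K}⁺ = {F, K} — none reach the full schema.

FH, CFJ, CFK, FKQ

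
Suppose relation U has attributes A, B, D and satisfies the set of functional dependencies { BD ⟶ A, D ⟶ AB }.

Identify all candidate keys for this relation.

{D}

Attribute D never appears on the right-hand side of any dependency, so D must belong to every candidate key.
{D}⁺ = {A, B, D}, which is all of the schema, so {D} is the only candidate key.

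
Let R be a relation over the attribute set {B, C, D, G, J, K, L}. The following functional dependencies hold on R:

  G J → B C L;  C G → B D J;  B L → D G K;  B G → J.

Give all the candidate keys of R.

{B, G}⁺: BG→J adds J; GJ→BCL adds C, L; CG→BDJ adds D; BL→DGK adds K → {B, C, D, G, J, K, L}.
{B, L}⁺: BL→DGK adds D, G, K; BG→J adds J; GJ→BCL adds C → {B, C, D, G, J, K, L}.
{C, G}⁺: CG→BDJ adds B, D, J; GJ→BCL adds L; BL→DGK adds K → {B, C, D, G, J, K, L}.
{G, J}⁺: GJ→BCL adds B, C, L; CG→BDJ adds D; BL→DGK adds K → {B, C, D, G, J, K, L}.
Any other superkey contains one of these as a subset, so there are no further candidate keys.

{B, G}, {B, L}, {C, G}, {G, J}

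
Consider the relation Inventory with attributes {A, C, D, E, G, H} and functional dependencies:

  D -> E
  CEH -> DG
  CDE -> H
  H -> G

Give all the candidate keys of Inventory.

(A, C, D); (A, C, E, H)

Attributes A, C never appear on any right-hand side, so every candidate key must contain {A, C}.
{A, C}⁺ = {A, C}, which is not all of the schema, so we must add further attributes.
{A, C, D}⁺: D→E adds E; CDE→H adds H; H→G adds G → {A, C, D, E, G, H}. Minimal: {C, D}⁺ = {C, D, E, G, H}; {A, D}⁺ = {A, D, E}; {A, C}⁺ = {A, C} — none reach the full schema.
{A, C, E, H}⁺: CEH→DG adds D, G → {A, C, D, E, G, H}. Minimal: {C, E, H}⁺ = {C, D, E, G, H}; {A, E, H}⁺ = {A, E, G, H}; {A, C, H}⁺ = {A, C, G, H}; … — none reach the full schema.
Any other superkey contains one of these as a subset, so there are no further candidate keys.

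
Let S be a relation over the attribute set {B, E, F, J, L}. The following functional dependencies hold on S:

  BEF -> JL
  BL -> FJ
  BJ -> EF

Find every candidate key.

BJ, BL, BEF

Attribute B never appears on the right-hand side of any dependency, so B must belong to every candidate key.
{B}⁺ = {B}, which is not all of the schema, so we must add further attributes.
{B, J}⁺: BJ→EF adds E, F; BEF→JL adds L → {B, E, F, J, L}. Minimal: {J}⁺ = {J}; {B}⁺ = {B} — none reach the full schema.
{B, L}⁺: BL→FJ adds F, J; BJ→EF adds E → {B, E, F, J, L}. Minimal: {L}⁺ = {L}; {B}⁺ = {B} — none reach the full schema.
{B, E, F}⁺: BEF→JL adds J, L → {B, E, F, J, L}. Minimal: {E, F}⁺ = {E, F}; {B, F}⁺ = {B, F}; {B, E}⁺ = {B, E} — none reach the full schema.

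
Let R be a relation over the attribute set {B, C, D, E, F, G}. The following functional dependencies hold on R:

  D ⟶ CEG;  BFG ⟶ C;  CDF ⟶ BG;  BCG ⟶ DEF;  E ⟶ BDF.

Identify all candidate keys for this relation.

{D}⁺: D→CEG adds C, E, G; E→BDF adds B, F → {B, C, D, E, F, G}.
{E}⁺: E→BDF adds B, D, F; D→CEG adds C, G → {B, C, D, E, F, G}.
{B, C, G}⁺: BCG→DEF adds D, E, F → {B, C, D, E, F, G}. Minimal: {C, G}⁺ = {C, G}; {B, G}⁺ = {B, G}; {B, C}⁺ = {B, C} — none reach the full schema.
{B, F, G}⁺: BFG→C adds C; BCG→DEF adds D, E → {B, C, D, E, F, G}. Minimal: {F, G}⁺ = {F, G}; {B, G}⁺ = {B, G}; {B, F}⁺ = {B, F} — none reach the full schema.

{D}, {E}, {B, C, G}, {B, F, G}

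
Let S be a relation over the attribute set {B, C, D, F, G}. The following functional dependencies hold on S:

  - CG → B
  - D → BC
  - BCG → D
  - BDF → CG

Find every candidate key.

DF, CFG

Attribute F never appears on the right-hand side of any dependency, so F must belong to every candidate key.
{F}⁺ = {F}, which is not all of the schema, so we must add further attributes.
{D, F}⁺: D→BC adds B, C; BDF→CG adds G → {B, C, D, F, G}. Minimal: {F}⁺ = {F}; {D}⁺ = {B, C, D} — none reach the full schema.
{C, F, G}⁺: CG→B adds B; BCG→D adds D → {B, C, D, F, G}. Minimal: {F, G}⁺ = {F, G}; {C, G}⁺ = {B, C, D, G}; {C, F}⁺ = {C, F} — none reach the full schema.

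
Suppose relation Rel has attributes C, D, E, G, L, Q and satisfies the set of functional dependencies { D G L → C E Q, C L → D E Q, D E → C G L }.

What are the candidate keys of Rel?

{C, L}, {D, E}, {D, G, L}

{C, L}⁺: CL→DEQ adds D, E, Q; DE→CGL adds G → {C, D, E, G, L, Q}. Minimal: {L}⁺ = {L}; {C}⁺ = {C} — none reach the full schema.
{D, E}⁺: DE→CGL adds C, G, L; DGL→CEQ adds Q → {C, D, E, G, L, Q}. Minimal: {E}⁺ = {E}; {D}⁺ = {D} — none reach the full schema.
{D, G, L}⁺: DGL→CEQ adds C, E, Q → {C, D, E, G, L, Q}. Minimal: {G, L}⁺ = {G, L}; {D, L}⁺ = {D, L}; {D, G}⁺ = {D, G} — none reach the full schema.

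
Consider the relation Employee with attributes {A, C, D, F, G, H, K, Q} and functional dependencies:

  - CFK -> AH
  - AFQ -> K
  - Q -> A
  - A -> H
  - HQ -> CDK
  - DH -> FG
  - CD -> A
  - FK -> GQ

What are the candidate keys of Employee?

{Q}⁺: Q→A adds A; A→H adds H; HQ→CDK adds C, D, K; DH→FG adds F, G → {A, C, D, F, G, H, K, Q}.
{F, K}⁺: FK→GQ adds G, Q; Q→A adds A; A→H adds H; HQ→CDK adds C, D → {A, C, D, F, G, H, K, Q}. Minimal: {K}⁺ = {K}; {F}⁺ = {F} — none reach the full schema.
{A, D, K}⁺: A→H adds H; DH→FG adds F, G; FK→GQ adds Q; HQ→CDK adds C → {A, C, D, F, G, H, K, Q}. Minimal: {D, K}⁺ = {D, K}; {A, K}⁺ = {A, H, K}; {A, D}⁺ = {A, D, F, G, H} — none reach the full schema.
{C, D, K}⁺: CD→A adds A; A→H adds H; DH→FG adds F, G; FK→GQ adds Q → {A, C, D, F, G, H, K, Q}. Minimal: {D, K}⁺ = {D, K}; {C, K}⁺ = {C, K}; {C, D}⁺ = {A, C, D, F, G, H} — none reach the full schema.
{D, H, K}⁺: DH→FG adds F, G; FK→GQ adds Q; Q→A adds A; HQ→CDK adds C → {A, C, D, F, G, H, K, Q}. Minimal: {H, K}⁺ = {H, K}; {D, K}⁺ = {D, K}; {D, H}⁺ = {D, F, G, H} — none reach the full schema.

Q; FK; ADK; CDK; DHK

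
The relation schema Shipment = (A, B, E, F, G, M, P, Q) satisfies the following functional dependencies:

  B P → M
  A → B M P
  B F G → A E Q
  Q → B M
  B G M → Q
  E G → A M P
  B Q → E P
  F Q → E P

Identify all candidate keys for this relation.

{A, F, G}, {B, F, G}, {E, F, G}, {F, G, Q}

{A, F, G}⁺: A→BMP adds B, M, P; BFG→AEQ adds E, Q → {A, B, E, F, G, M, P, Q}.
{B, F, G}⁺: BFG→AEQ adds A, E, Q; Q→BM adds M; EG→AMP adds P → {A, B, E, F, G, M, P, Q}.
{E, F, G}⁺: EG→AMP adds A, M, P; A→BMP adds B; BFG→AEQ adds Q → {A, B, E, F, G, M, P, Q}.
{F, G, Q}⁺: Q→BM adds B, M; BQ→EP adds E, P; BFG→AEQ adds A → {A, B, E, F, G, M, P, Q}.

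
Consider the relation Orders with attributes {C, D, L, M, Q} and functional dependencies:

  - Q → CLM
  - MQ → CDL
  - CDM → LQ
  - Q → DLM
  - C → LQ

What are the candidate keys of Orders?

(C); (Q)

{C}⁺: C→LQ adds L, Q; Q→CLM adds M; MQ→CDL adds D → {C, D, L, M, Q}.
{Q}⁺: Q→CLM adds C, L, M; MQ→CDL adds D → {C, D, L, M, Q}.
Any other superkey contains one of these as a subset, so there are no further candidate keys.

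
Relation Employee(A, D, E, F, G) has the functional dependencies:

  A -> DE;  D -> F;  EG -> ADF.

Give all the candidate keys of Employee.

Attribute G never appears on the right-hand side of any dependency, so G must belong to every candidate key.
{G}⁺ = {G}, which is not all of the schema, so we must add further attributes.
{A, G}⁺: A→DE adds D, E; D→F adds F → {A, D, E, F, G}.
{E, G}⁺: EG→ADF adds A, D, F → {A, D, E, F, G}.
Any other superkey contains one of these as a subset, so there are no further candidate keys.

{A, G}, {E, G}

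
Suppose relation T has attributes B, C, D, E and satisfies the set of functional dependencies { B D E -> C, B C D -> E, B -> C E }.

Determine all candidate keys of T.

Attributes B, D never appear on any right-hand side, so every candidate key must contain {B, D}.
{B, D}⁺ = {B, C, D, E}, which is all of the schema, so {B, D} is the only candidate key.

(B, D)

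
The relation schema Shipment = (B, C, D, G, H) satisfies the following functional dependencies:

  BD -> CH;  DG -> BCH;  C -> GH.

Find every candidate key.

{B, D}⁺: BD→CH adds C, H; C→GH adds G → {B, C, D, G, H}.
{C, D}⁺: C→GH adds G, H; DG→BCH adds B → {B, C, D, G, H}.
{D, G}⁺: DG→BCH adds B, C, H → {B, C, D, G, H}.

{B, D}; {C, D}; {D, G}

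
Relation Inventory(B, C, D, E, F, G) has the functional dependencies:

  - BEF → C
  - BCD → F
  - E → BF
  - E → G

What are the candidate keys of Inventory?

{D, E}⁺: E→BF adds B, F; E→G adds G; BEF→C adds C → {B, C, D, E, F, G}.

(D, E)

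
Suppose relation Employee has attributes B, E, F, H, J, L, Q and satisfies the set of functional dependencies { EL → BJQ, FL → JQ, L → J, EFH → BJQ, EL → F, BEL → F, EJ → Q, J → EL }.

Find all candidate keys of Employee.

(H, J); (H, L); (E, F, H)

{H, J}⁺: J→EL adds E, L; EL→BJQ adds B, Q; EL→F adds F → {B, E, F, H, J, L, Q}.
{H, L}⁺: L→J adds J; J→EL adds E; EL→BJQ adds B, Q; EL→F adds F → {B, E, F, H, J, L, Q}.
{E, F, H}⁺: EFH→BJQ adds B, J, Q; J→EL adds L → {B, E, F, H, J, L, Q}.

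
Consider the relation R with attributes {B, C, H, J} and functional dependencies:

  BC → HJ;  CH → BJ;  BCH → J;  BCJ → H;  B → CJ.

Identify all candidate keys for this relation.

{B}⁺: B→CJ adds C, J; BC→HJ adds H → {B, C, H, J}.
{C, H}⁺: CH→BJ adds B, J → {B, C, H, J}.

{B}; {C, H}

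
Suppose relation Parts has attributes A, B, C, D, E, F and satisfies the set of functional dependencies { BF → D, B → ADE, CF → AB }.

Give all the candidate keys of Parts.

Attributes C, F never appear on any right-hand side, so every candidate key must contain {C, F}.
{C, F}⁺ = {A, B, C, D, E, F}, which is all of the schema, so {C, F} is the only candidate key.

{C, F}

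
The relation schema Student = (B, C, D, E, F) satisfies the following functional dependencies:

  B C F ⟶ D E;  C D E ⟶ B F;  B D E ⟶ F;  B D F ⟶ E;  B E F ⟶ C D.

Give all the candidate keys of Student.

BCF; BDE; BDF; BEF; CDE

{B, C, F}⁺: BCF→DE adds D, E → {B, C, D, E, F}. Minimal: {C, F}⁺ = {C, F}; {B, F}⁺ = {B, F}; {B, C}⁺ = {B, C} — none reach the full schema.
{B, D, E}⁺: BDE→F adds F; BEF→CD adds C → {B, C, D, E, F}. Minimal: {D, E}⁺ = {D, E}; {B, E}⁺ = {B, E}; {B, D}⁺ = {B, D} — none reach the full schema.
{B, D, F}⁺: BDF→E adds E; BEF→CD adds C → {B, C, D, E, F}. Minimal: {D, F}⁺ = {D, F}; {B, F}⁺ = {B, F}; {B, D}⁺ = {B, D} — none reach the full schema.
{B, E, F}⁺: BEF→CD adds C, D → {B, C, D, E, F}. Minimal: {E, F}⁺ = {E, F}; {B, F}⁺ = {B, F}; {B, E}⁺ = {B, E} — none reach the full schema.
{C, D, E}⁺: CDE→BF adds B, F → {B, C, D, E, F}. Minimal: {D, E}⁺ = {D, E}; {C, E}⁺ = {C, E}; {C, D}⁺ = {C, D} — none reach the full schema.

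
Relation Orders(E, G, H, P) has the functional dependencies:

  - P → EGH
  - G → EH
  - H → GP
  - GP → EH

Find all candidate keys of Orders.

G, H, P

{G}⁺: G→EH adds E, H; H→GP adds P → {E, G, H, P}.
{H}⁺: H→GP adds G, P; GP→EH adds E → {E, G, H, P}.
{P}⁺: P→EGH adds E, G, H → {E, G, H, P}.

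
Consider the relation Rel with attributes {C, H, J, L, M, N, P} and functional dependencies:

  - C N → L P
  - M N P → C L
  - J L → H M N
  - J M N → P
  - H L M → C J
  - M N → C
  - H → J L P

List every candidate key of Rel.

H, JL, CJN, JMN

{H}⁺: H→JLP adds J, L, P; JL→HMN adds M, N; HLM→CJ adds C → {C, H, J, L, M, N, P}.
{J, L}⁺: JL→HMN adds H, M, N; JMN→P adds P; HLM→CJ adds C → {C, H, J, L, M, N, P}. Minimal: {L}⁺ = {L}; {J}⁺ = {J} — none reach the full schema.
{C, J, N}⁺: CN→LP adds L, P; JL→HMN adds H, M → {C, H, J, L, M, N, P}. Minimal: {J, N}⁺ = {J, N}; {C, N}⁺ = {C, L, N, P}; {C, J}⁺ = {C, J} — none reach the full schema.
{J, M, N}⁺: JMN→P adds P; MN→C adds C; CN→LP adds L; JL→HMN adds H → {C, H, J, L, M, N, P}. Minimal: {M, N}⁺ = {C, L, M, N, P}; {J, N}⁺ = {J, N}; {J, M}⁺ = {J, M} — none reach the full schema.
Any other superkey contains one of these as a subset, so there are no further candidate keys.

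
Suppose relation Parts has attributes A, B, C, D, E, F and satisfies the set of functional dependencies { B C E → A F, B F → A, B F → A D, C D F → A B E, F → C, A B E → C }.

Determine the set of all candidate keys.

{B, F}, {D, F}, {A, B, E}, {B, C, E}

{B, F}⁺: BF→A adds A; BF→AD adds D; F→C adds C; CDF→ABE adds E → {A, B, C, D, E, F}. Minimal: {F}⁺ = {C, F}; {B}⁺ = {B} — none reach the full schema.
{D, F}⁺: F→C adds C; CDF→ABE adds A, B, E → {A, B, C, D, E, F}. Minimal: {F}⁺ = {C, F}; {D}⁺ = {D} — none reach the full schema.
{A, B, E}⁺: ABE→C adds C; BCE→AF adds F; BF→AD adds D → {A, B, C, D, E, F}. Minimal: {B, E}⁺ = {B, E}; {A, E}⁺ = {A, E}; {A, B}⁺ = {A, B} — none reach the full schema.
{B, C, E}⁺: BCE→AF adds A, F; BF→AD adds D → {A, B, C, D, E, F}. Minimal: {C, E}⁺ = {C, E}; {B, E}⁺ = {B, E}; {B, C}⁺ = {B, C} — none reach the full schema.
Any other superkey contains one of these as a subset, so there are no further candidate keys.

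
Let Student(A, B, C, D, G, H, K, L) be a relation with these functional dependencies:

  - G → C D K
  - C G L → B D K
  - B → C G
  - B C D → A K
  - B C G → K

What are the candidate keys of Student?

Attributes H, L never appear on any right-hand side, so every candidate key must contain {H, L}.
{H, L}⁺ = {H, L}, which is not all of the schema, so we must add further attributes.
{B, H, L}⁺: B→CG adds C, G; BCG→K adds K; G→CDK adds D; BCD→AK adds A → {A, B, C, D, G, H, K, L}. Minimal: {H, L}⁺ = {H, L}; {B, L}⁺ = {A, B, C, D, G, K, L}; {B, H}⁺ = {A, B, C, D, G, H, K} — none reach the full schema.
{G, H, L}⁺: G→CDK adds C, D, K; CGL→BDK adds B; BCD→AK adds A → {A, B, C, D, G, H, K, L}. Minimal: {H, L}⁺ = {H, L}; {G, L}⁺ = {A, B, C, D, G, K, L}; {G, H}⁺ = {C, D, G, H, K} — none reach the full schema.
Any other superkey contains one of these as a subset, so there are no further candidate keys.

(B, H, L), (G, H, L)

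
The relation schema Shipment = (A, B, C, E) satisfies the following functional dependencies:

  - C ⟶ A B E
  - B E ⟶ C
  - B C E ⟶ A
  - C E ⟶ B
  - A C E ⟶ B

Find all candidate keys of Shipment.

{C}, {B, E}

{C}⁺: C→ABE adds A, B, E → {A, B, C, E}.
{B, E}⁺: BE→C adds C; BCE→A adds A → {A, B, C, E}. Minimal: {E}⁺ = {E}; {B}⁺ = {B} — none reach the full schema.
Any other superkey contains one of these as a subset, so there are no further candidate keys.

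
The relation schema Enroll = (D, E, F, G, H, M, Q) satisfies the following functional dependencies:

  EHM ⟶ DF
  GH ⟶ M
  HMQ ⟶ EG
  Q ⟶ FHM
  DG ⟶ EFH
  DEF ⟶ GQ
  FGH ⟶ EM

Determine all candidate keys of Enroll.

(Q), (D, G), (D, E, F), (E, G, H), (E, H, M), (F, G, H)

{Q}⁺: Q→FHM adds F, H, M; HMQ→EG adds E, G; EHM→DF adds D → {D, E, F, G, H, M, Q}.
{D, G}⁺: DG→EFH adds E, F, H; DEF→GQ adds Q; FGH→EM adds M → {D, E, F, G, H, M, Q}. Minimal: {G}⁺ = {G}; {D}⁺ = {D} — none reach the full schema.
{D, E, F}⁺: DEF→GQ adds G, Q; Q→FHM adds H, M → {D, E, F, G, H, M, Q}. Minimal: {E, F}⁺ = {E, F}; {D, F}⁺ = {D, F}; {D, E}⁺ = {D, E} — none reach the full schema.
{E, G, H}⁺: GH→M adds M; EHM→DF adds D, F; DEF→GQ adds Q → {D, E, F, G, H, M, Q}. Minimal: {G, H}⁺ = {G, H, M}; {E, H}⁺ = {E, H}; {E, G}⁺ = {E, G} — none reach the full schema.
{E, H, M}⁺: EHM→DF adds D, F; DEF→GQ adds G, Q → {D, E, F, G, H, M, Q}. Minimal: {H, M}⁺ = {H, M}; {E, M}⁺ = {E, M}; {E, H}⁺ = {E, H} — none reach the full schema.
{F, G, H}⁺: GH→M adds M; FGH→EM adds E; EHM→DF adds D; DEF→GQ adds Q → {D, E, F, G, H, M, Q}. Minimal: {G, H}⁺ = {G, H, M}; {F, H}⁺ = {F, H}; {F, G}⁺ = {F, G} — none reach the full schema.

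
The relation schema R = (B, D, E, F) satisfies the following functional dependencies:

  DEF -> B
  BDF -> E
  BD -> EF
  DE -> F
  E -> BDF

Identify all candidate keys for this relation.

{E}⁺: E→BDF adds B, D, F → {B, D, E, F}.
{B, D}⁺: BD→EF adds E, F → {B, D, E, F}. Minimal: {D}⁺ = {D}; {B}⁺ = {B} — none reach the full schema.
Any other superkey contains one of these as a subset, so there are no further candidate keys.

(E), (B, D)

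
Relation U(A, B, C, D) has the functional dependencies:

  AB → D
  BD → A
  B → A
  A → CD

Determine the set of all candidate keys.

{B}⁺: B→A adds A; A→CD adds C, D → {A, B, C, D}.

{B}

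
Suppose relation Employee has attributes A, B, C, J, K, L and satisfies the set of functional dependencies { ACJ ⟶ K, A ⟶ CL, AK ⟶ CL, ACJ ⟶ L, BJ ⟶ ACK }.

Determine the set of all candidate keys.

Attributes B, J never appear on any right-hand side, so every candidate key must contain {B, J}.
{B, J}⁺ = {A, B, C, J, K, L}, which is all of the schema, so {B, J} is the only candidate key.

{B, J}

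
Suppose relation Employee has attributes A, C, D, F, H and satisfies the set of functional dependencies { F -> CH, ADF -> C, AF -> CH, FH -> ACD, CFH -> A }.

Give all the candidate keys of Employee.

(F)

Attribute F never appears on the right-hand side of any dependency, so F must belong to every candidate key.
{F}⁺ = {A, C, D, F, H}, which is all of the schema, so {F} is the only candidate key.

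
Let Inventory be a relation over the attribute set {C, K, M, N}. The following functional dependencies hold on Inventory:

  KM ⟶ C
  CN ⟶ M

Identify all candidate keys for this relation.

{C, K, N}, {K, M, N}

Attributes K, N never appear on any right-hand side, so every candidate key must contain {K, N}.
{K, N}⁺ = {K, N}, which is not all of the schema, so we must add further attributes.
{C, K, N}⁺: CN→M adds M → {C, K, M, N}. Minimal: {K, N}⁺ = {K, N}; {C, N}⁺ = {C, M, N}; {C, K}⁺ = {C, K} — none reach the full schema.
{K, M, N}⁺: KM→C adds C → {C, K, M, N}. Minimal: {M, N}⁺ = {M, N}; {K, N}⁺ = {K, N}; {K, M}⁺ = {C, K, M} — none reach the full schema.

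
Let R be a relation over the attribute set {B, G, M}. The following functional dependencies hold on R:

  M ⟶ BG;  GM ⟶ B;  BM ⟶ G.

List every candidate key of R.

(M)

{M}⁺: M→BG adds B, G → {B, G, M}.
No other minimal superkey exists.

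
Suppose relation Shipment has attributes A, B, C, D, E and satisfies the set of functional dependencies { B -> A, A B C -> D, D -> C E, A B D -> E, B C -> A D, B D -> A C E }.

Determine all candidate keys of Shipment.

BC, BD

Attribute B never appears on the right-hand side of any dependency, so B must belong to every candidate key.
{B}⁺ = {A, B}, which is not all of the schema, so we must add further attributes.
{B, C}⁺: B→A adds A; ABC→D adds D; D→CE adds E → {A, B, C, D, E}. Minimal: {C}⁺ = {C}; {B}⁺ = {A, B} — none reach the full schema.
{B, D}⁺: B→A adds A; D→CE adds C, E → {A, B, C, D, E}. Minimal: {D}⁺ = {C, D, E}; {B}⁺ = {A, B} — none reach the full schema.
Any other superkey contains one of these as a subset, so there are no further candidate keys.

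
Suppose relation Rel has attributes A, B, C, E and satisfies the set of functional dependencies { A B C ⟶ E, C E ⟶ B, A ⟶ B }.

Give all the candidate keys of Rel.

Attributes A, C never appear on any right-hand side, so every candidate key must contain {A, C}.
{A, C}⁺ = {A, B, C, E}, which is all of the schema, so {A, C} is the only candidate key.

{A, C}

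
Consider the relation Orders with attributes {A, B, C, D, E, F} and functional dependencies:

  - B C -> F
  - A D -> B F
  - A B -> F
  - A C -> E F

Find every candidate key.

{A, C, D}⁺: AD→BF adds B, F; AC→EF adds E → {A, B, C, D, E, F}. Minimal: {C, D}⁺ = {C, D}; {A, D}⁺ = {A, B, D, F}; {A, C}⁺ = {A, C, E, F} — none reach the full schema.
No other minimal superkey exists.

{A, C, D}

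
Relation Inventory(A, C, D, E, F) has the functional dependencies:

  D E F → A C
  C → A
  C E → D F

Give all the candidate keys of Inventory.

Attribute E never appears on the right-hand side of any dependency, so E must belong to every candidate key.
{E}⁺ = {E}, which is not all of the schema, so we must add further attributes.
{C, E}⁺: C→A adds A; CE→DF adds D, F → {A, C, D, E, F}.
{D, E, F}⁺: DEF→AC adds A, C → {A, C, D, E, F}.
Any other superkey contains one of these as a subset, so there are no further candidate keys.

{C, E}, {D, E, F}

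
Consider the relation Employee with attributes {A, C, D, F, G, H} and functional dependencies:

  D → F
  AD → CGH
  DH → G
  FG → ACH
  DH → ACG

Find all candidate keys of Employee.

(A, D), (D, G), (D, H)

Attribute D never appears on the right-hand side of any dependency, so D must belong to every candidate key.
{D}⁺ = {D, F}, which is not all of the schema, so we must add further attributes.
{A, D}⁺: D→F adds F; AD→CGH adds C, G, H → {A, C, D, F, G, H}. Minimal: {D}⁺ = {D, F}; {A}⁺ = {A} — none reach the full schema.
{D, G}⁺: D→F adds F; FG→ACH adds A, C, H → {A, C, D, F, G, H}. Minimal: {G}⁺ = {G}; {D}⁺ = {D, F} — none reach the full schema.
{D, H}⁺: D→F adds F; DH→G adds G; FG→ACH adds A, C → {A, C, D, F, G, H}. Minimal: {H}⁺ = {H}; {D}⁺ = {D, F} — none reach the full schema.
Any other superkey contains one of these as a subset, so there are no further candidate keys.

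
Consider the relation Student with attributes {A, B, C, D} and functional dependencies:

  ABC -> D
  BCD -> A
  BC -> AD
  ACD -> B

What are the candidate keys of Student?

Attribute C never appears on the right-hand side of any dependency, so C must belong to every candidate key.
{C}⁺ = {C}, which is not all of the schema, so we must add further attributes.
{B, C}⁺: BC→AD adds A, D → {A, B, C, D}. Minimal: {C}⁺ = {C}; {B}⁺ = {B} — none reach the full schema.
{A, C, D}⁺: ACD→B adds B → {A, B, C, D}. Minimal: {C, D}⁺ = {C, D}; {A, D}⁺ = {A, D}; {A, C}⁺ = {A, C} — none reach the full schema.

BC, ACD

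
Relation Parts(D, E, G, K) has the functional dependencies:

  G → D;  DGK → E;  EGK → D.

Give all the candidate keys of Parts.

Attributes G, K never appear on any right-hand side, so every candidate key must contain {G, K}.
{G, K}⁺ = {D, E, G, K}, which is all of the schema, so {G, K} is the only candidate key.

{G, K}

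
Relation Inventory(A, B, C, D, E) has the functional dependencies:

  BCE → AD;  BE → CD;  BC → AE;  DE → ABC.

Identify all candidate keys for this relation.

{B, C}; {B, E}; {D, E}

{B, C}⁺: BC→AE adds A, E; BCE→AD adds D → {A, B, C, D, E}. Minimal: {C}⁺ = {C}; {B}⁺ = {B} — none reach the full schema.
{B, E}⁺: BE→CD adds C, D; BC→AE adds A → {A, B, C, D, E}. Minimal: {E}⁺ = {E}; {B}⁺ = {B} — none reach the full schema.
{D, E}⁺: DE→ABC adds A, B, C → {A, B, C, D, E}. Minimal: {E}⁺ = {E}; {D}⁺ = {D} — none reach the full schema.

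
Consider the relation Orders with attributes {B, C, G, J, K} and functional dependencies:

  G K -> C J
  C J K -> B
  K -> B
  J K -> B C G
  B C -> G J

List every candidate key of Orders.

Attribute K never appears on the right-hand side of any dependency, so K must belong to every candidate key.
{K}⁺ = {B, K}, which is not all of the schema, so we must add further attributes.
{C, K}⁺: K→B adds B; BC→GJ adds G, J → {B, C, G, J, K}.
{G, K}⁺: GK→CJ adds C, J; CJK→B adds B → {B, C, G, J, K}.
{J, K}⁺: K→B adds B; JK→BCG adds C, G → {B, C, G, J, K}.

CK, GK, JK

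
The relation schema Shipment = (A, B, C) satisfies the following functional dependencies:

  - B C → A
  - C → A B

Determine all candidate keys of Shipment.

(C)

Attribute C never appears on the right-hand side of any dependency, so C must belong to every candidate key.
{C}⁺ = {A, B, C}, which is all of the schema, so {C} is the only candidate key.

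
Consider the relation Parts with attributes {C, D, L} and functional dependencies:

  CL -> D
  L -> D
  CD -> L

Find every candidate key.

Attribute C never appears on the right-hand side of any dependency, so C must belong to every candidate key.
{C}⁺ = {C}, which is not all of the schema, so we must add further attributes.
{C, D}⁺: CD→L adds L → {C, D, L}. Minimal: {D}⁺ = {D}; {C}⁺ = {C} — none reach the full schema.
{C, L}⁺: CL→D adds D → {C, D, L}. Minimal: {L}⁺ = {D, L}; {C}⁺ = {C} — none reach the full schema.

{C, D}, {C, L}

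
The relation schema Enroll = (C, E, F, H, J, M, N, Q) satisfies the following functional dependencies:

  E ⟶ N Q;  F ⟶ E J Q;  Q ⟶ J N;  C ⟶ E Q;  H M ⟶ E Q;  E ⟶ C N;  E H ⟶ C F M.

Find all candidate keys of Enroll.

CH, EH, FH, HM

Attribute H never appears on the right-hand side of any dependency, so H must belong to every candidate key.
{H}⁺ = {H}, which is not all of the schema, so we must add further attributes.
{C, H}⁺: C→EQ adds E, Q; E→CN adds N; EH→CFM adds F, M; F→EJQ adds J → {C, E, F, H, J, M, N, Q}. Minimal: {H}⁺ = {H}; {C}⁺ = {C, E, J, N, Q} — none reach the full schema.
{E, H}⁺: E→NQ adds N, Q; Q→JN adds J; E→CN adds C; EH→CFM adds F, M → {C, E, F, H, J, M, N, Q}. Minimal: {H}⁺ = {H}; {E}⁺ = {C, E, J, N, Q} — none reach the full schema.
{F, H}⁺: F→EJQ adds E, J, Q; Q→JN adds N; E→CN adds C; EH→CFM adds M → {C, E, F, H, J, M, N, Q}. Minimal: {H}⁺ = {H}; {F}⁺ = {C, E, F, J, N, Q} — none reach the full schema.
{H, M}⁺: HM→EQ adds E, Q; E→CN adds C, N; EH→CFM adds F; F→EJQ adds J → {C, E, F, H, J, M, N, Q}. Minimal: {M}⁺ = {M}; {H}⁺ = {H} — none reach the full schema.
Any other superkey contains one of these as a subset, so there are no further candidate keys.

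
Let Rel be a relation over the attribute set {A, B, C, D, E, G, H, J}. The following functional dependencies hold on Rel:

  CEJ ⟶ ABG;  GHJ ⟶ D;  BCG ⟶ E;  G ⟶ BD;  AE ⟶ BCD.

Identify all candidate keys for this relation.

Attributes H, J never appear on any right-hand side, so every candidate key must contain {H, J}.
{H, J}⁺ = {H, J}, which is not all of the schema, so we must add further attributes.
{A, E, H, J}⁺: AE→BCD adds B, C, D; CEJ→ABG adds G → {A, B, C, D, E, G, H, J}.
{C, E, H, J}⁺: CEJ→ABG adds A, B, G; GHJ→D adds D → {A, B, C, D, E, G, H, J}.
{C, G, H, J}⁺: GHJ→D adds D; G→BD adds B; BCG→E adds E; CEJ→ABG adds A → {A, B, C, D, E, G, H, J}.

{A, E, H, J}, {C, E, H, J}, {C, G, H, J}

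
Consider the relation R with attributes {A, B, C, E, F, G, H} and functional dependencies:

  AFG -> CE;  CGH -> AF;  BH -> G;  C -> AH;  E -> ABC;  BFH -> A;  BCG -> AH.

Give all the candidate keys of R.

(E), (B, C), (C, G), (A, F, G), (B, F, H)

{E}⁺: E→ABC adds A, B, C; C→AH adds H; BH→G adds G; CGH→AF adds F → {A, B, C, E, F, G, H}.
{B, C}⁺: C→AH adds A, H; BH→G adds G; CGH→AF adds F; AFG→CE adds E → {A, B, C, E, F, G, H}. Minimal: {C}⁺ = {A, C, H}; {B}⁺ = {B} — none reach the full schema.
{C, G}⁺: C→AH adds A, H; CGH→AF adds F; AFG→CE adds E; E→ABC adds B → {A, B, C, E, F, G, H}. Minimal: {G}⁺ = {G}; {C}⁺ = {A, C, H} — none reach the full schema.
{A, F, G}⁺: AFG→CE adds C, E; C→AH adds H; E→ABC adds B → {A, B, C, E, F, G, H}. Minimal: {F, G}⁺ = {F, G}; {A, G}⁺ = {A, G}; {A, F}⁺ = {A, F} — none reach the full schema.
{B, F, H}⁺: BH→G adds G; BFH→A adds A; AFG→CE adds C, E → {A, B, C, E, F, G, H}. Minimal: {F, H}⁺ = {F, H}; {B, H}⁺ = {B, G, H}; {B, F}⁺ = {B, F} — none reach the full schema.
Any other superkey contains one of these as a subset, so there are no further candidate keys.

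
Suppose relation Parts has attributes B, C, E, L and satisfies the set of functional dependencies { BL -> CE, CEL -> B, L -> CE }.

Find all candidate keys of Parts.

Attribute L never appears on the right-hand side of any dependency, so L must belong to every candidate key.
{L}⁺ = {B, C, E, L}, which is all of the schema, so {L} is the only candidate key.

L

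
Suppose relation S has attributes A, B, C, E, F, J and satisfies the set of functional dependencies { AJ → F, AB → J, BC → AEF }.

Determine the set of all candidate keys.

Attributes B, C never appear on any right-hand side, so every candidate key must contain {B, C}.
{B, C}⁺ = {A, B, C, E, F, J}, which is all of the schema, so {B, C} is the only candidate key.

(B, C)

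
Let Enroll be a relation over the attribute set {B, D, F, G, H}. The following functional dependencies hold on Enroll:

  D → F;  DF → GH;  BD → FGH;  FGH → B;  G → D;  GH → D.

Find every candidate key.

{D}, {G}

{D}⁺: D→F adds F; DF→GH adds G, H; FGH→B adds B → {B, D, F, G, H}.
{G}⁺: G→D adds D; D→F adds F; DF→GH adds H; FGH→B adds B → {B, D, F, G, H}.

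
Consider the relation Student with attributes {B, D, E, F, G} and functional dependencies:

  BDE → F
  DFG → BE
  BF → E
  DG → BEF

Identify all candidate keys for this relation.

(D, G)

Attributes D, G never appear on any right-hand side, so every candidate key must contain {D, G}.
{D, G}⁺ = {B, D, E, F, G}, which is all of the schema, so {D, G} is the only candidate key.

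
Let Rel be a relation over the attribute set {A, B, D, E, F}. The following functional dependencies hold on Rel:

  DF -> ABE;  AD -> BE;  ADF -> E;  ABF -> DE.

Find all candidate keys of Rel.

{D, F}⁺: DF→ABE adds A, B, E → {A, B, D, E, F}.
{A, B, F}⁺: ABF→DE adds D, E → {A, B, D, E, F}.

(D, F), (A, B, F)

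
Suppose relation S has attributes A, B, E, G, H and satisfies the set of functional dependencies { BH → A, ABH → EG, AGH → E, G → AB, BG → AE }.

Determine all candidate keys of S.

(B, H), (G, H)

Attribute H never appears on the right-hand side of any dependency, so H must belong to every candidate key.
{H}⁺ = {H}, which is not all of the schema, so we must add further attributes.
{B, H}⁺: BH→A adds A; ABH→EG adds E, G → {A, B, E, G, H}. Minimal: {H}⁺ = {H}; {B}⁺ = {B} — none reach the full schema.
{G, H}⁺: G→AB adds A, B; BG→AE adds E → {A, B, E, G, H}. Minimal: {H}⁺ = {H}; {G}⁺ = {A, B, E, G} — none reach the full schema.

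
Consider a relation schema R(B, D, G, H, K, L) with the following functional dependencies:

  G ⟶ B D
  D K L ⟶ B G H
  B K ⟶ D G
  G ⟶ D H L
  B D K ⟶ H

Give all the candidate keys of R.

(B, K), (G, K), (D, K, L)

{B, K}⁺: BK→DG adds D, G; G→DHL adds H, L → {B, D, G, H, K, L}. Minimal: {K}⁺ = {K}; {B}⁺ = {B} — none reach the full schema.
{G, K}⁺: G→BD adds B, D; G→DHL adds H, L → {B, D, G, H, K, L}. Minimal: {K}⁺ = {K}; {G}⁺ = {B, D, G, H, L} — none reach the full schema.
{D, K, L}⁺: DKL→BGH adds B, G, H → {B, D, G, H, K, L}. Minimal: {K, L}⁺ = {K, L}; {D, L}⁺ = {D, L}; {D, K}⁺ = {D, K} — none reach the full schema.
Any other superkey contains one of these as a subset, so there are no further candidate keys.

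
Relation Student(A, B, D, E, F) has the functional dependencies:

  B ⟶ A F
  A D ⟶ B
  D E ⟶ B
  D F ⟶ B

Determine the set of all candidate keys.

{D, E}

Attributes D, E never appear on any right-hand side, so every candidate key must contain {D, E}.
{D, E}⁺ = {A, B, D, E, F}, which is all of the schema, so {D, E} is the only candidate key.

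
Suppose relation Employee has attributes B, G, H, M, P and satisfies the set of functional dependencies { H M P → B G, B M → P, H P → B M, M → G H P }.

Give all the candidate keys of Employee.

{M}, {H, P}

{M}⁺: M→GHP adds G, H, P; HMP→BG adds B → {B, G, H, M, P}.
{H, P}⁺: HP→BM adds B, M; M→GHP adds G → {B, G, H, M, P}. Minimal: {P}⁺ = {P}; {H}⁺ = {H} — none reach the full schema.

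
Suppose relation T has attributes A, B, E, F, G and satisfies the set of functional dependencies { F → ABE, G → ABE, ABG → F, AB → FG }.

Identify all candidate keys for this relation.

{F}, {G}, {A, B}

{F}⁺: F→ABE adds A, B, E; AB→FG adds G → {A, B, E, F, G}.
{G}⁺: G→ABE adds A, B, E; ABG→F adds F → {A, B, E, F, G}.
{A, B}⁺: AB→FG adds F, G; F→ABE adds E → {A, B, E, F, G}. Minimal: {B}⁺ = {B}; {A}⁺ = {A} — none reach the full schema.
Any other superkey contains one of these as a subset, so there are no further candidate keys.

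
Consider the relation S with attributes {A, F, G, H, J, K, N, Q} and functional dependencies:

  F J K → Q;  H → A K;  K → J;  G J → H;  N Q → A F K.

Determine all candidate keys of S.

Attributes G, N never appear on any right-hand side, so every candidate key must contain {G, N}.
{G, N}⁺ = {G, N}, which is not all of the schema, so we must add further attributes.
{G, N, Q}⁺: NQ→AFK adds A, F, K; K→J adds J; GJ→H adds H → {A, F, G, H, J, K, N, Q}. Minimal: {N, Q}⁺ = {A, F, J, K, N, Q}; {G, Q}⁺ = {G, Q}; {G, N}⁺ = {G, N} — none reach the full schema.
{F, G, H, N}⁺: H→AK adds A, K; K→J adds J; FJK→Q adds Q → {A, F, G, H, J, K, N, Q}. Minimal: {G, H, N}⁺ = {A, G, H, J, K, N}; {F, H, N}⁺ = {A, F, H, J, K, N, Q}; {F, G, N}⁺ = {F, G, N}; … — none reach the full schema.
{F, G, J, N}⁺: GJ→H adds H; H→AK adds A, K; FJK→Q adds Q → {A, F, G, H, J, K, N, Q}. Minimal: {G, J, N}⁺ = {A, G, H, J, K, N}; {F, J, N}⁺ = {F, J, N}; {F, G, N}⁺ = {F, G, N}; … — none reach the full schema.
{F, G, K, N}⁺: K→J adds J; GJ→H adds H; FJK→Q adds Q; H→AK adds A → {A, F, G, H, J, K, N, Q}. Minimal: {G, K, N}⁺ = {A, G, H, J, K, N}; {F, K, N}⁺ = {A, F, J, K, N, Q}; {F, G, N}⁺ = {F, G, N}; … — none reach the full schema.
Any other superkey contains one of these as a subset, so there are no further candidate keys.

(G, N, Q), (F, G, H, N), (F, G, J, N), (F, G, K, N)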